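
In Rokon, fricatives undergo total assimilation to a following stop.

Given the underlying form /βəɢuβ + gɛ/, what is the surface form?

/β/ is the segment targeted by the rule; it sits immediately before /g/, so it assimilates completely and surfaces as [g].

[βəɢuggɛ]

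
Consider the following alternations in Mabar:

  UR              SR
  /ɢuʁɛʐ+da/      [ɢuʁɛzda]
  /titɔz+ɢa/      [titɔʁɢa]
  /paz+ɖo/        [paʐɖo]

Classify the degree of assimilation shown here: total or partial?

partial assimilation

Comparing underlying and surface forms, /ʐ/ → [z] is the alternation; the neighbouring /d/ is constant.
/ʐ/ is retroflex while /d/ is alveolar; the output [z] is alveolar, matching the trigger — so the feature that spreads is place.
Manner and voice are unchanged, so the assimilation is partial, not total.
The other alternating forms pattern the same way: /z/ → [ʁ] before /ɢ/ (alveolar → uvular, matching uvular); /z/ → [ʐ] before /ɖ/ (alveolar → retroflex, matching retroflex) — only place changes, and always toward the following segment.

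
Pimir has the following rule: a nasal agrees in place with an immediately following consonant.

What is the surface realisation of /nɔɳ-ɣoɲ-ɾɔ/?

/ɳ/ is a voiced retroflex nasal. The following trigger /ɣ/ is velar, so /ɳ/ must become velar as well.
A voiced velar nasal is [ŋ], so the surface segment is [ŋ].
The same rule applies at the second boundary: /ɲ/ → [n] next to /ɾ/.

[nɔŋɣonɾɔ]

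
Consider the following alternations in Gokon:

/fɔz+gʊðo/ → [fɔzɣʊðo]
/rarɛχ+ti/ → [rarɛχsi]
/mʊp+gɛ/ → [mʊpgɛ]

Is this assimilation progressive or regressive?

progressive

The segment that alternates is /g/, which surfaces as [ɣ] when adjacent to /z/.
/g/ is a stop while /z/ is a fricative; the output [ɣ] is a fricative, matching the trigger — so the feature that spreads is manner.
The other alternating form patterns the same way: /t/ → [s] after /χ/ (stop → fricative, matching a fricative) — only manner changes, and always toward the preceding segment.
No alternation appears in [mʊpgɛ]: there the adjacent consonants already agree in manner (/g/ and /p/ are both stops), so this form is consistent with the same rule.
Since the segment that changes follows the conditioning segment, the assimilation is progressive.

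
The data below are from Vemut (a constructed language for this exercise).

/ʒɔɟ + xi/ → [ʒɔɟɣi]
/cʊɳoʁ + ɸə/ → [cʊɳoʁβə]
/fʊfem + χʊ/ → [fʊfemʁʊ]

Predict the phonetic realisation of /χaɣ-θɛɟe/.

[χaɣðɛɟe]

The data show progressive voicing assimilation: /x/ → [ɣ] after /ɟ/; /ɸ/ → [β] after /ʁ/; /χ/ → [ʁ] after /m/. In each pair only voicing changes, matching the preceding consonant, while place and manner stay constant.
/θ/ is a voiceless dental fricative. The preceding trigger /ɣ/ is voiced, so /θ/ must become voiced as well.
Changing only its voicing to voiced gives [ð] — the voiced dental fricative.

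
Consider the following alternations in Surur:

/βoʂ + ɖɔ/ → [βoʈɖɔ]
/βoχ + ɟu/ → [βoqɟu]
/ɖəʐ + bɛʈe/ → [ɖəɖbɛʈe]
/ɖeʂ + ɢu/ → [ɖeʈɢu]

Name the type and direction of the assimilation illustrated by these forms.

Comparing underlying and surface forms, /ʂ/ → [ʈ] is the alternation; the neighbouring /ɖ/ is constant.
The change fricative → stop matches the manner of the following /ɖ/, identifying this as manner assimilation.
Place and voice are unchanged, so the assimilation is partial, not total.
The same holds elsewhere in the data: /χ/ → [q] before /ɟ/ (fricative → stop, matching a stop); /ʐ/ → [ɖ] before /b/ (fricative → stop, matching a stop); /ʂ/ → [ʈ] before /ɢ/ (fricative → stop, matching a stop) — only manner changes, and always toward the following segment.
The trigger is the following segment, so the direction is regressive (anticipatory).

regressive manner assimilation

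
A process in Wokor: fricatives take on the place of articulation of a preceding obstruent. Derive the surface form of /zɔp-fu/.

[zɔpɸu]

The rule targets /f/ (voiceless labiodental fricative), which sits after the trigger /p/ (bilabial).
A voiceless bilabial fricative is [ɸ], so the surface segment is [ɸ].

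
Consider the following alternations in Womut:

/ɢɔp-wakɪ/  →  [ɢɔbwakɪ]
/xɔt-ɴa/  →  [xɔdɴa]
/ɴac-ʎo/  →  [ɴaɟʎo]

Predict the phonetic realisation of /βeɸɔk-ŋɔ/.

The data show regressive voicing assimilation: /p/ → [b] before /w/; /t/ → [d] before /ɴ/; /c/ → [ɟ] before /ʎ/. In each pair only voicing changes, matching the following consonant, while place and manner stay constant.
The rule targets /k/ (voiceless velar stop), which sits before the trigger /ŋ/ (voiced).
A voiced velar stop is [g], so the surface segment is [g].

[βeɸɔgŋɔ]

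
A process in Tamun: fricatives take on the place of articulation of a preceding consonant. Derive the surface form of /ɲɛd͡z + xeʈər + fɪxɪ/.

[ɲɛd͡zseʈərsɪxɪ]

The rule targets /x/ (voiceless velar fricative), which sits after the trigger /d͡z/ (alveolar).
The voiceless alveolar fricative is [s], so /x/ → [s].
The same rule applies at the second boundary: /f/ → [s] next to /r/.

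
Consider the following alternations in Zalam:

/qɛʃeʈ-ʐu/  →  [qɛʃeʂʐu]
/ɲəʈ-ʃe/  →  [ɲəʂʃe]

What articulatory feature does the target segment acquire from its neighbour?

Underlying /ʈ/ is realised as [ʂ] next to /ʐ/; /ʐ/ itself does not change.
/ʈ/ is a stop while /ʐ/ is a fricative; the output [ʂ] is a fricative, matching the trigger — so the feature that spreads is manner.
The same holds elsewhere in the data: /ʈ/ → [ʂ] before /ʃ/ (stop → fricative, matching a fricative) — only manner changes, and always toward the following segment.

manner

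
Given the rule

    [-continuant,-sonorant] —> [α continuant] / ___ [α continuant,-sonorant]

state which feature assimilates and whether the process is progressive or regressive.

The rule copies [continuant] (continuancy) from the environment onto the target stops; since [±continuant] encodes the stop/fricative manner contrast, the assimilating dimension is manner.
The conditioning segment sits to the right of the focus bar, meaning the trigger follows the segment that changes — regressive assimilation.

regressive manner assimilation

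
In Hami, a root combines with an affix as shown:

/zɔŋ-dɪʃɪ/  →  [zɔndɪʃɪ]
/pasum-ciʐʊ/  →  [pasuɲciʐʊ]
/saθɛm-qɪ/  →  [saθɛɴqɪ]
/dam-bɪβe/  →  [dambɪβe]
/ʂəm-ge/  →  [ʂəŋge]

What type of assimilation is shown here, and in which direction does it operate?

regressive place assimilation

Comparing underlying and surface forms, /ŋ/ → [n] is the alternation; the neighbouring /d/ is constant.
/ŋ/ is velar while /d/ is alveolar; the output [n] is alveolar, matching the trigger — so the feature that spreads is place.
Manner and voice are unchanged, so the assimilation is partial, not total.
The other alternating forms pattern the same way: /m/ → [ɲ] before /c/ (bilabial → palatal, matching palatal); /m/ → [ɴ] before /q/ (bilabial → uvular, matching uvular); /m/ → [ŋ] before /g/ (bilabial → velar, matching velar) — only place changes, and always toward the following segment.
No alternation appears in [dambɪβe]: there the adjacent consonants already agree in place (/m/ and /b/ are both bilabial), so this form is consistent with the same rule.
The trigger is the following segment, so the direction is regressive (anticipatory).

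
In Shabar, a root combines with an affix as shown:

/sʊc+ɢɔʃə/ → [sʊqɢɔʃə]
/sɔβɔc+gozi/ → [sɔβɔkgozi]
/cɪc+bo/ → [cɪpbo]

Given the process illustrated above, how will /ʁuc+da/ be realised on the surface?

[ʁutda]

The data show regressive place assimilation: /c/ → [q] before /ɢ/; /c/ → [k] before /g/; /c/ → [p] before /b/. In each pair only place changes, matching the following consonant, while manner and voice stay constant.
The rule targets /c/ (voiceless palatal stop), which sits before the trigger /d/ (alveolar).
A voiceless alveolar stop is [t], so the surface segment is [t].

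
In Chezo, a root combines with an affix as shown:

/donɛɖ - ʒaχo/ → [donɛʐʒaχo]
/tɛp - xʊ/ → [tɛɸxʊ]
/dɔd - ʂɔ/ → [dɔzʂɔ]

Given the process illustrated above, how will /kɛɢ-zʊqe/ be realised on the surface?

The data show regressive manner assimilation: /ɖ/ → [ʐ] before /ʒ/; /p/ → [ɸ] before /x/; /d/ → [z] before /ʂ/. In each pair only manner changes, matching the following consonant, while place and voice stay constant.
The rule targets /ɢ/ (voiced uvular stop), which sits before the trigger /z/ (fricative).
A voiced uvular fricative is [ʁ], so the surface segment is [ʁ].

[kɛʁzʊqe]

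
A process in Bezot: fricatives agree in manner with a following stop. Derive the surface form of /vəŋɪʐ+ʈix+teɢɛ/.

[vəŋɪɖʈikteɢɛ]

/ʐ/ is a voiced retroflex fricative. The following trigger /ʈ/ is a stop, so /ʐ/ must become a stop as well.
The voiced retroflex stop is [ɖ], so /ʐ/ → [ɖ].
The same rule applies at the second boundary: /x/ → [k] next to /t/.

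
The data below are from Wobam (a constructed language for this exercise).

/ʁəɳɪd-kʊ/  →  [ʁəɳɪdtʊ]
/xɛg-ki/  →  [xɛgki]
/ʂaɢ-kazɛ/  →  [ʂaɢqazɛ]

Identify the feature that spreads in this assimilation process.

place

Comparing underlying and surface forms, /k/ → [t] is the alternation; the neighbouring /d/ is constant.
/k/ is velar while /d/ is alveolar; the output [t] is alveolar, matching the trigger — so the feature that spreads is place.
The other alternating form patterns the same way: /k/ → [q] after /ɢ/ (velar → uvular, matching uvular) — only place changes, and always toward the preceding segment.
Nothing changes in [xɛgki]: there the adjacent consonants already agree in place (/k/ and /g/ are both velar), so this form is consistent with the same rule.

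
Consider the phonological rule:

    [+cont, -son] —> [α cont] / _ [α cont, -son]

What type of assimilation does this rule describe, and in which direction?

regressive manner assimilation

The shared variable α links the value of [cont] on the target to that of the neighbouring obstruent. [cont] distinguishes stops from fricatives — a manner-of-articulation feature — so this is manner assimilation.
Since the environment is written after the underscore, the trigger follows the target; the direction is regressive.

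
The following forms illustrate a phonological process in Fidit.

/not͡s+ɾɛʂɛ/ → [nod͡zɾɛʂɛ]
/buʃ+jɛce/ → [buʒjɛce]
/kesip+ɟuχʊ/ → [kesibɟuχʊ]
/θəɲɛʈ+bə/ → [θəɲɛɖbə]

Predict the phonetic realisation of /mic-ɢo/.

The data show regressive voicing assimilation: /t͡s/ → [d͡z] before /ɾ/; /ʃ/ → [ʒ] before /j/; /p/ → [b] before /ɟ/; /ʈ/ → [ɖ] before /b/. In each pair only voicing changes, matching the following consonant, while place and manner stay constant.
/c/ is a voiceless palatal stop. The following trigger /ɢ/ is voiced, so /c/ must become voiced as well.
The voiced palatal stop is [ɟ], so /c/ → [ɟ].

[miɟɢo]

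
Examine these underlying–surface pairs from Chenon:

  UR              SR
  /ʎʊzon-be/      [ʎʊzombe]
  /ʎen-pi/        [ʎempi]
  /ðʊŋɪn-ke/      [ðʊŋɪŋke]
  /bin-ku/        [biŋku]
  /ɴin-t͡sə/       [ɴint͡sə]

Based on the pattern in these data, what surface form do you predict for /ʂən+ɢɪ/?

[ʂəɴɢɪ]

The data show regressive place assimilation: /n/ → [m] before /b/; /n/ → [m] before /p/; /n/ → [ŋ] before /k/. In each pair only place changes, matching the following consonant, while manner and voice stay constant.
Nothing changes in [ɴint͡sə]: there the adjacent consonants already agree in place (/n/ and /t͡s/ are both alveolar), so this form is consistent with the same rule.
The rule targets /n/ (voiced alveolar nasal), which sits before the trigger /ɢ/ (uvular).
Changing only its place to uvular gives [ɴ] — the voiced uvular nasal.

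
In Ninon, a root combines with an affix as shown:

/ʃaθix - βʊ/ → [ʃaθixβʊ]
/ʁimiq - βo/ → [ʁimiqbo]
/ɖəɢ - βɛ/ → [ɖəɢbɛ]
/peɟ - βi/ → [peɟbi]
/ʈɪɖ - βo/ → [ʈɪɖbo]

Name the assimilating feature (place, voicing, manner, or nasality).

manner

The segment that alternates is /β/, which surfaces as [b] when adjacent to /q/.
The change fricative → stop matches the manner of the preceding /q/, identifying this as manner assimilation.
The same holds elsewhere in the data: /β/ → [b] after /ɢ/ (fricative → stop, matching a stop); /β/ → [b] after /ɟ/ (fricative → stop, matching a stop); /β/ → [b] after /ɖ/ (fricative → stop, matching a stop) — only manner changes, and always toward the preceding segment.
No alternation appears in [ʃaθixβʊ]: there the adjacent consonants already agree in manner (/β/ and /x/ are both fricatives), so this form is consistent with the same rule.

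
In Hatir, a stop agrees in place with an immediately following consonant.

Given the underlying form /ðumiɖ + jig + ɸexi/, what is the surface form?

The rule targets /ɖ/ (voiced retroflex stop), which sits before the trigger /j/ (palatal).
Changing only its place to palatal gives [ɟ] — the voiced palatal stop.
The same rule applies at the second boundary: /g/ → [b] next to /ɸ/.

[ðumiɟjibɸexi]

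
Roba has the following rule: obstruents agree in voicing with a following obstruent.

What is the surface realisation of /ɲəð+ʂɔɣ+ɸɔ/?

[ɲəθʂɔxɸɔ]

The rule targets /ð/ (voiced dental fricative), which sits before the trigger /ʂ/ (voiceless).
A voiceless dental fricative is [θ], so the surface segment is [θ].
At the second juncture, /ɣ/ likewise becomes [x] adjacent to /ɸ/.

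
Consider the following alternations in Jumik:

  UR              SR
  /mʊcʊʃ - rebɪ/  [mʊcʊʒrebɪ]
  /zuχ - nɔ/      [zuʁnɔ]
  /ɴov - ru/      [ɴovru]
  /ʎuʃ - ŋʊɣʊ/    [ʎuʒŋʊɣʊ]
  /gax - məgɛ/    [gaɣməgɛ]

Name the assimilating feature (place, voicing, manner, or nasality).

voicing

Comparing underlying and surface forms, /ʃ/ → [ʒ] is the alternation; the neighbouring /r/ is constant.
/ʃ/ is voiceless while /r/ is voiced; the output [ʒ] is voiced, matching the trigger — so the feature that spreads is voicing.
The other alternating forms pattern the same way: /χ/ → [ʁ] before /n/ (voiceless → voiced, matching voiced); /ʃ/ → [ʒ] before /ŋ/ (voiceless → voiced, matching voiced); /x/ → [ɣ] before /m/ (voiceless → voiced, matching voiced) — only voicing changes, and always toward the following segment.
Nothing changes in [ɴovru]: there the adjacent consonants already agree in voicing (/v/ and /r/ are both voiced), so this form is consistent with the same rule.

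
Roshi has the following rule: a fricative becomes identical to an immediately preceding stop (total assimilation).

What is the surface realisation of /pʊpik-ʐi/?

/ʐ/ is the segment targeted by the rule; it sits immediately after /k/, so it assimilates completely and surfaces as [k].

[pʊpikki]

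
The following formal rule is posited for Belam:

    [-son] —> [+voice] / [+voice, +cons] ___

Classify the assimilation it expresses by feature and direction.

progressive voicing assimilation

The target ([-son], obstruents) acquires [+voice] next to a voiced consonant ([+voice, +cons]) — it takes on the voicing of its neighbour, so the feature that spreads is voicing.
Since the environment is written before the underscore, the trigger precedes the target; the direction is progressive.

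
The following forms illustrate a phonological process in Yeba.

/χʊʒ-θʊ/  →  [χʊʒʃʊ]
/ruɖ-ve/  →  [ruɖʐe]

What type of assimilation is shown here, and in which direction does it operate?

progressive place assimilation

The segment that alternates is /θ/, which surfaces as [ʃ] when adjacent to /ʒ/.
The change dental → postalveolar matches the place of the preceding /ʒ/, identifying this as place assimilation.
Manner and voice are unchanged, so the assimilation is partial, not total.
Checking the remaining alternation: /v/ → [ʐ] after /ɖ/ (labiodental → retroflex, matching retroflex) — only place changes, and always toward the preceding segment.
The trigger is the preceding segment, so the direction is progressive (perseverative).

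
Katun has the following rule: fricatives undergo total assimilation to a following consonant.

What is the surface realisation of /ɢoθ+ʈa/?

[ɢoʈʈa]

/θ/ is the segment targeted by the rule; it sits immediately before /ʈ/, so it assimilates completely and surfaces as [ʈ].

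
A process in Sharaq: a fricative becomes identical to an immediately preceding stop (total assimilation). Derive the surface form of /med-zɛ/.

/z/ is the segment targeted by the rule; it sits immediately after /d/, so it assimilates completely and surfaces as [d].

[meddɛ]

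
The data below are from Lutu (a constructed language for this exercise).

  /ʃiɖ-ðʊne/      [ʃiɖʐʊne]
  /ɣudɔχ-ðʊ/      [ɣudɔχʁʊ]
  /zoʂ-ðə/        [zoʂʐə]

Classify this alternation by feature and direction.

Underlying /ð/ is realised as [ʐ] next to /ɖ/; /ɖ/ itself does not change.
/ð/ is dental while /ɖ/ is retroflex; the output [ʐ] is retroflex, matching the trigger — so the feature that spreads is place.
Manner and voice are unchanged, so the assimilation is partial, not total.
Checking the remaining alternations: /ð/ → [ʁ] after /χ/ (dental → uvular, matching uvular); /ð/ → [ʐ] after /ʂ/ (dental → retroflex, matching retroflex) — only place changes, and always toward the preceding segment.
Since the segment that changes follows the conditioning segment, the assimilation is progressive.

progressive place assimilation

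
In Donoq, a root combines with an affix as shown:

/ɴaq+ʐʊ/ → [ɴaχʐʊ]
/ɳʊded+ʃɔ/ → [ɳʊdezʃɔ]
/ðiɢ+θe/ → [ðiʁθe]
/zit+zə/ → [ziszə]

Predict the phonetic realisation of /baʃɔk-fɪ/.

The data show regressive manner assimilation: /q/ → [χ] before /ʐ/; /d/ → [z] before /ʃ/; /ɢ/ → [ʁ] before /θ/; /t/ → [s] before /z/. In each pair only manner changes, matching the following consonant, while place and voice stay constant.
The rule targets /k/ (voiceless velar stop), which sits before the trigger /f/ (fricative).
A voiceless velar fricative is [x], so the surface segment is [x].

[baʃɔxfɪ]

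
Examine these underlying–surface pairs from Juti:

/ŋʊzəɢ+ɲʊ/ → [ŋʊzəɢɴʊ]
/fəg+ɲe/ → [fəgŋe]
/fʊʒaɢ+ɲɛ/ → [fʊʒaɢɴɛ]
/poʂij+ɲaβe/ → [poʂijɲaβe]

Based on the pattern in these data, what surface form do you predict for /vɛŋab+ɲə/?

[vɛŋabmə]

The data show progressive place assimilation: /ɲ/ → [ɴ] after /ɢ/; /ɲ/ → [ŋ] after /g/. In each pair only place changes, matching the preceding consonant, while manner and voice stay constant.
Nothing changes in [poʂijɲaβe]: there the adjacent consonants already agree in place (/ɲ/ and /j/ are both palatal), so this form is consistent with the same rule.
The rule targets /ɲ/ (voiced palatal nasal), which sits after the trigger /b/ (bilabial).
Changing only its place to bilabial gives [m] — the voiced bilabial nasal.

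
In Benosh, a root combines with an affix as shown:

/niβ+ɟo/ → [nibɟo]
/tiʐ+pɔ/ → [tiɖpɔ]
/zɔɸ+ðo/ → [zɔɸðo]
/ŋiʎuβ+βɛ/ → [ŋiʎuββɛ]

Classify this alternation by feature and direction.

Underlying /β/ is realised as [b] next to /ɟ/; /ɟ/ itself does not change.
/β/ is a fricative while /ɟ/ is a stop; the output [b] is a stop, matching the trigger — so the feature that spreads is manner.
Place and voice are unchanged, so the assimilation is partial, not total.
The other alternating form patterns the same way: /ʐ/ → [ɖ] before /p/ (fricative → stop, matching a stop) — only manner changes, and always toward the following segment.
No alternation appears in [zɔɸðo], [ŋiʎuββɛ]: there the adjacent consonants already agree in manner (/ɸ/ and /ð/ are both fricatives; /β/ and /β/ are both fricatives), so these forms are consistent with the same rule.
The trigger is the following segment, so the direction is regressive (anticipatory).

regressive manner assimilation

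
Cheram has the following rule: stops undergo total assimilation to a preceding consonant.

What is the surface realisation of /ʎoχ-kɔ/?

/k/ is the segment targeted by the rule; it sits immediately after /χ/, so it assimilates completely and surfaces as [χ].

[ʎoχχɔ]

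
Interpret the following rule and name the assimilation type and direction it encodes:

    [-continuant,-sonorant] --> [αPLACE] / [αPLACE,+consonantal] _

progressive place assimilation

The rule copies the place features (abbreviated [PLACE]) from the environment onto the target, so the assimilating feature is place.
The conditioning segment sits to the left of the focus bar, meaning the trigger precedes the segment that changes — progressive assimilation.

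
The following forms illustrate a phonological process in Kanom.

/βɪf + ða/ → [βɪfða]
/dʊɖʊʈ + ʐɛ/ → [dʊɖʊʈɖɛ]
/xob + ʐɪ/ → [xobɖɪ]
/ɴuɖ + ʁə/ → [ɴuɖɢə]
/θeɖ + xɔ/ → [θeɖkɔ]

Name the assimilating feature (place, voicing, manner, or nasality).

Underlying /ʐ/ is realised as [ɖ] next to /ʈ/; /ʈ/ itself does not change.
The change fricative → stop matches the manner of the preceding /ʈ/, identifying this as manner assimilation.
The other alternating forms pattern the same way: /ʐ/ → [ɖ] after /b/ (fricative → stop, matching a stop); /ʁ/ → [ɢ] after /ɖ/ (fricative → stop, matching a stop); /x/ → [k] after /ɖ/ (fricative → stop, matching a stop) — only manner changes, and always toward the preceding segment.
Nothing changes in [βɪfða]: there the adjacent consonants already agree in manner (/ð/ and /f/ are both fricatives), so this form is consistent with the same rule.

manner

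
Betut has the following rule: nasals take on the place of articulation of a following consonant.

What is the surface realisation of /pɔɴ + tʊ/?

[pɔntʊ]

The rule targets /ɴ/ (voiced uvular nasal), which sits before the trigger /t/ (alveolar).
The voiced alveolar nasal is [n], so /ɴ/ → [n].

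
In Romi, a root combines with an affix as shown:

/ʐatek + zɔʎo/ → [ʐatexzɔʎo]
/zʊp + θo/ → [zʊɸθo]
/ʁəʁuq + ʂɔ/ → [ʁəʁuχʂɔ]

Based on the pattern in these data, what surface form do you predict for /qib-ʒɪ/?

[qiβʒɪ]

The data show regressive manner assimilation: /k/ → [x] before /z/; /p/ → [ɸ] before /θ/; /q/ → [χ] before /ʂ/. In each pair only manner changes, matching the following consonant, while place and voice stay constant.
The rule targets /b/ (voiced bilabial stop), which sits before the trigger /ʒ/ (fricative).
A voiced bilabial fricative is [β], so the surface segment is [β].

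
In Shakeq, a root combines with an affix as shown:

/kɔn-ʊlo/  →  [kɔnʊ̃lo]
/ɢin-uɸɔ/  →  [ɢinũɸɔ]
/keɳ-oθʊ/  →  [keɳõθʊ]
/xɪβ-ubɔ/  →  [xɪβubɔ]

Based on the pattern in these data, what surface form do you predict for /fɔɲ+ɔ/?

The data show progressive nasality assimilation (vowel nasalisation): /ʊ/ → [ʊ̃] after /n/; /u/ → [ũ] after /n/; /o/ → [õ] after /ɳ/ — a vowel is nasalised by an immediately preceding nasal consonant.
No change occurs in [xɪβubɔ] because the vowel at the boundary is adjacent to an oral consonant, not a nasal (/u/ next to /β/).
The vowel /ɔ/ is adjacent to the preceding nasal /ɲ/, so it acquires [+nasal] and surfaces as [ɔ̃].

[fɔɲɔ̃]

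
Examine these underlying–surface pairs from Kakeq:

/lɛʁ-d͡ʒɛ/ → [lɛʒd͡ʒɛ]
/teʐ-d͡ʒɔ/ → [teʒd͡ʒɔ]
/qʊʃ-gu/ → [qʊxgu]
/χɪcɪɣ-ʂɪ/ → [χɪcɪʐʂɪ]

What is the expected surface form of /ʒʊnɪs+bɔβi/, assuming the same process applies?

[ʒʊnɪɸbɔβi]

The data show regressive place assimilation: /ʁ/ → [ʒ] before /d͡ʒ/; /ʐ/ → [ʒ] before /d͡ʒ/; /ʃ/ → [x] before /g/; /ɣ/ → [ʐ] before /ʂ/. In each pair only place changes, matching the following consonant, while manner and voice stay constant.
The rule targets /s/ (voiceless alveolar fricative), which sits before the trigger /b/ (bilabial).
The voiceless bilabial fricative is [ɸ], so /s/ → [ɸ].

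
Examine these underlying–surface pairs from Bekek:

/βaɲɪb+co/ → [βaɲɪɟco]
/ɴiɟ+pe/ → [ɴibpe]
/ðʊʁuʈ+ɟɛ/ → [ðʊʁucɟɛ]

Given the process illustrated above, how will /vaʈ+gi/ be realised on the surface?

The data show regressive place assimilation: /b/ → [ɟ] before /c/; /ɟ/ → [b] before /p/; /ʈ/ → [c] before /ɟ/. In each pair only place changes, matching the following consonant, while manner and voice stay constant.
/ʈ/ is a voiceless retroflex stop. The following trigger /g/ is velar, so /ʈ/ must become velar as well.
The voiceless velar stop is [k], so /ʈ/ → [k].

[vakgi]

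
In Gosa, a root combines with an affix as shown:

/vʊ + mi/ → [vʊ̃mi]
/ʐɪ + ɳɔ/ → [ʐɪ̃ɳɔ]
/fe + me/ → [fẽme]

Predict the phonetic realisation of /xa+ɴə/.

The data show regressive nasality assimilation (vowel nasalisation): /ʊ/ → [ʊ̃] before /m/; /ɪ/ → [ɪ̃] before /ɳ/; /e/ → [ẽ] before /m/ — a vowel is nasalised by an immediately following nasal consonant.
The vowel /a/ is adjacent to the following nasal /ɴ/, so it acquires [+nasal] and surfaces as [ã].

[xãɴə]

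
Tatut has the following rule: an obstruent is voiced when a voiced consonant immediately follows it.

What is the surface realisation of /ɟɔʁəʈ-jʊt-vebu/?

The rule targets /ʈ/ (voiceless retroflex stop), which sits before the trigger /j/ (voiced).
A voiced retroflex stop is [ɖ], so the surface segment is [ɖ].
The same rule applies at the second boundary: /t/ → [d] next to /v/.

[ɟɔʁəɖjʊdvebu]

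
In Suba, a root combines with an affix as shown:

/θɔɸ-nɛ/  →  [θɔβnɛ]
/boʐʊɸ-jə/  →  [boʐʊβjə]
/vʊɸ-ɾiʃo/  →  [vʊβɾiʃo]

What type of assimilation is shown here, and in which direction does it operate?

regressive voicing assimilation

Underlying /ɸ/ is realised as [β] next to /n/; /n/ itself does not change.
The change voiceless → voiced matches the voicing of the following /n/, identifying this as voicing assimilation.
Place and manner are unchanged, so the assimilation is partial, not total.
The other alternating forms pattern the same way: /ɸ/ → [β] before /j/ (voiceless → voiced, matching voiced); /ɸ/ → [β] before /ɾ/ (voiceless → voiced, matching voiced) — only voicing changes, and always toward the following segment.
The trigger is the following segment, so the direction is regressive (anticipatory).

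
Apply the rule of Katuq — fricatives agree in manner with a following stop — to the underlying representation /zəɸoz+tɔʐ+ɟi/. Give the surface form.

The rule targets /z/ (voiced alveolar fricative), which sits before the trigger /t/ (stop).
A voiced alveolar stop is [d], so the surface segment is [d].
At the second juncture, /ʐ/ likewise becomes [ɖ] adjacent to /ɟ/.

[zəɸodtɔɖɟi]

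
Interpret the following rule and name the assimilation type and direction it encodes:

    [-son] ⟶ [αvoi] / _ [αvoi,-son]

regressive voicing assimilation

The shared variable α links the value of [voi] on the target to the same value on the neighbouring segment, so voicing is the feature that assimilates.
Since the environment is written after the underscore, the trigger follows the target; the direction is regressive.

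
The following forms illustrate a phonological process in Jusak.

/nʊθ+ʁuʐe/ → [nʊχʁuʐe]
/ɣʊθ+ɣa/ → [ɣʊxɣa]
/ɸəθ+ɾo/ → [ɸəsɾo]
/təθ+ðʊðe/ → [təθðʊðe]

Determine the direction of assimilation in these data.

The segment that alternates is /θ/, which surfaces as [χ] when adjacent to /ʁ/.
/θ/ is dental while /ʁ/ is uvular; the output [χ] is uvular, matching the trigger — so the feature that spreads is place.
The same holds elsewhere in the data: /θ/ → [x] before /ɣ/ (dental → velar, matching velar); /θ/ → [s] before /ɾ/ (dental → alveolar, matching alveolar) — only place changes, and always toward the following segment.
Nothing changes in [təθðʊðe]: there the adjacent consonants already agree in place (/θ/ and /ð/ are both dental), so this form is consistent with the same rule.
The trigger is the following segment, so the direction is regressive (anticipatory).

regressive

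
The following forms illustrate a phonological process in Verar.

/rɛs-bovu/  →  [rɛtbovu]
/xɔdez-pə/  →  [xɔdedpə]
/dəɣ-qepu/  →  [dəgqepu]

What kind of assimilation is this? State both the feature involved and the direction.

The segment that alternates is /s/, which surfaces as [t] when adjacent to /b/.
/s/ is a fricative while /b/ is a stop; the output [t] is a stop, matching the trigger — so the feature that spreads is manner.
Place and voice are unchanged, so the assimilation is partial, not total.
The same holds elsewhere in the data: /z/ → [d] before /p/ (fricative → stop, matching a stop); /ɣ/ → [g] before /q/ (fricative → stop, matching a stop) — only manner changes, and always toward the following segment.
Since the segment that changes precedes the conditioning segment, the assimilation is regressive.

regressive manner assimilation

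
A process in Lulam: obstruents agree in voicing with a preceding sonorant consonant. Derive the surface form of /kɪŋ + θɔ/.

/θ/ is a voiceless dental fricative. The preceding trigger /ŋ/ is voiced, so /θ/ must become voiced as well.
The voiced dental fricative is [ð], so /θ/ → [ð].

[kɪŋðɔ]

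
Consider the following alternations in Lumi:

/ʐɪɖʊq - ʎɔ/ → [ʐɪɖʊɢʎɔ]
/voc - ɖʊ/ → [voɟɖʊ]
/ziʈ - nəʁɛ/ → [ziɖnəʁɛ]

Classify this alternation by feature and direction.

Comparing underlying and surface forms, /q/ → [ɢ] is the alternation; the neighbouring /ʎ/ is constant.
/q/ is voiceless while /ʎ/ is voiced; the output [ɢ] is voiced, matching the trigger — so the feature that spreads is voicing.
Place and manner are unchanged, so the assimilation is partial, not total.
The other alternating forms pattern the same way: /c/ → [ɟ] before /ɖ/ (voiceless → voiced, matching voiced); /ʈ/ → [ɖ] before /n/ (voiceless → voiced, matching voiced) — only voicing changes, and always toward the following segment.
The trigger is the following segment, so the direction is regressive (anticipatory).

regressive voicing assimilation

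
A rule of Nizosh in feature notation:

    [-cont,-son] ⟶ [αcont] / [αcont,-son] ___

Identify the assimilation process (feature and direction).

The rule copies [cont] (continuancy) from the environment onto the target stops; since [±cont] encodes the stop/fricative manner contrast, the assimilating dimension is manner.
The conditioning segment sits to the left of the focus bar, meaning the trigger precedes the segment that changes — progressive assimilation.

progressive manner assimilation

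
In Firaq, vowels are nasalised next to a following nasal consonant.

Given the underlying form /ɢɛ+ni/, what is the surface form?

[ɢɛ̃ni]

The vowel /ɛ/ is adjacent to the following nasal /n/, so it acquires [+nasal] and surfaces as [ɛ̃].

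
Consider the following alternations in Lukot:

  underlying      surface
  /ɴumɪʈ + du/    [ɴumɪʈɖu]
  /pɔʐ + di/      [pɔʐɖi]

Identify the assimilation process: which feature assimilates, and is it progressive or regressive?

Underlying /d/ is realised as [ɖ] next to /ʈ/; /ʈ/ itself does not change.
/d/ is alveolar while /ʈ/ is retroflex; the output [ɖ] is retroflex, matching the trigger — so the feature that spreads is place.
Manner and voice are unchanged, so the assimilation is partial, not total.
The same holds elsewhere in the data: /d/ → [ɖ] after /ʐ/ (alveolar → retroflex, matching retroflex) — only place changes, and always toward the preceding segment.
Since the segment that changes follows the conditioning segment, the assimilation is progressive.

progressive place assimilation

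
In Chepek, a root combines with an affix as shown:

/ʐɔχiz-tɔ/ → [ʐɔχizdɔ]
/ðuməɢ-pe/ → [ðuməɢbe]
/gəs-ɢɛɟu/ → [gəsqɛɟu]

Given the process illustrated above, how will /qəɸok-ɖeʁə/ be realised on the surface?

The data show progressive voicing assimilation: /t/ → [d] after /z/; /p/ → [b] after /ɢ/; /ɢ/ → [q] after /s/. In each pair only voicing changes, matching the preceding consonant, while place and manner stay constant.
The rule targets /ɖ/ (voiced retroflex stop), which sits after the trigger /k/ (voiceless).
A voiceless retroflex stop is [ʈ], so the surface segment is [ʈ].

[qəɸokʈeʁə]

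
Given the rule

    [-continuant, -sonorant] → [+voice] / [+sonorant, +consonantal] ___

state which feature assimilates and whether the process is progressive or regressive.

progressive voicing assimilation

The target ([-continuant, -sonorant], stops) acquires [+voice] next to a sonorant consonant ([+sonorant, +consonantal]) — it takes on the voicing of its neighbour, so the feature that spreads is voicing.
The conditioning segment sits to the left of the focus bar, meaning the trigger precedes the segment that changes — progressive assimilation.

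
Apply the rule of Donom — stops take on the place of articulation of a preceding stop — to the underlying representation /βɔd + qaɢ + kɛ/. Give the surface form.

/q/ is a voiceless uvular stop. The preceding trigger /d/ is alveolar, so /q/ must become alveolar as well.
Changing only its place to alveolar gives [t] — the voiceless alveolar stop.
The same rule applies at the second boundary: /k/ → [q] next to /ɢ/.

[βɔdtaɢqɛ]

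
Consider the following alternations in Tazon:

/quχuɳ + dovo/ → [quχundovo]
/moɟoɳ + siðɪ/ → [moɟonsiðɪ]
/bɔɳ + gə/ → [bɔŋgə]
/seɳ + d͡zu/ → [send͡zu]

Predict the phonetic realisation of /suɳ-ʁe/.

The data show regressive place assimilation: /ɳ/ → [n] before /d/; /ɳ/ → [n] before /s/; /ɳ/ → [ŋ] before /g/; /ɳ/ → [n] before /d͡z/. In each pair only place changes, matching the following consonant, while manner and voice stay constant.
The rule targets /ɳ/ (voiced retroflex nasal), which sits before the trigger /ʁ/ (uvular).
A voiced uvular nasal is [ɴ], so the surface segment is [ɴ].

[suɴʁe]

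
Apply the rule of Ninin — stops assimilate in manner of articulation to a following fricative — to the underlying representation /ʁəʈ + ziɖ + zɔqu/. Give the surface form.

/ʈ/ is a voiceless retroflex stop. The following trigger /z/ is a fricative, so /ʈ/ must become a fricative as well.
The voiceless retroflex fricative is [ʂ], so /ʈ/ → [ʂ].
At the second juncture, /ɖ/ likewise becomes [ʐ] adjacent to /z/.

[ʁəʂziʐzɔqu]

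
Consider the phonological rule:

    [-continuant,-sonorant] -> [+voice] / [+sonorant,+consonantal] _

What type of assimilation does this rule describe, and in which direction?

The structural change is [+voice], and the conditioning segment [+sonorant,+consonantal] (a sonorant consonant) is itself voiced, so the target comes to share the voicing of its neighbour — voicing assimilation.
The conditioning segment sits to the left of the focus bar, meaning the trigger precedes the segment that changes — progressive assimilation.

progressive voicing assimilation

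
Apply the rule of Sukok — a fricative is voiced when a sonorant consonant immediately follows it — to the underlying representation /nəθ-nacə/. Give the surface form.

[nəðnacə]

/θ/ is a voiceless dental fricative. The following trigger /n/ is voiced, so /θ/ must become voiced as well.
Changing only its voicing to voiced gives [ð] — the voiced dental fricative.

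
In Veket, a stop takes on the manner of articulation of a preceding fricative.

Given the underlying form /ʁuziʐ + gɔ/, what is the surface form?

/g/ is a voiced velar stop. The preceding trigger /ʐ/ is a fricative, so /g/ must become a fricative as well.
The voiced velar fricative is [ɣ], so /g/ → [ɣ].

[ʁuziʐɣɔ]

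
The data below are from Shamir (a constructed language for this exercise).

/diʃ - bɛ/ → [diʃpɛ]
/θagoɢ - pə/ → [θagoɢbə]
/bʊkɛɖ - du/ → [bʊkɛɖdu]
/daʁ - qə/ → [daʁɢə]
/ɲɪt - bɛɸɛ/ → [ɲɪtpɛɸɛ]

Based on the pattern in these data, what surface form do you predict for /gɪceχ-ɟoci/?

[gɪceχcoci]

The data show progressive voicing assimilation: /b/ → [p] after /ʃ/; /p/ → [b] after /ɢ/; /q/ → [ɢ] after /ʁ/; /b/ → [p] after /t/. In each pair only voicing changes, matching the preceding consonant, while place and manner stay constant.
No alternation appears in [bʊkɛɖdu]: there the adjacent consonants already agree in voicing (/d/ and /ɖ/ are both voiced), so this form is consistent with the same rule.
/ɟ/ is a voiced palatal stop. The preceding trigger /χ/ is voiceless, so /ɟ/ must become voiceless as well.
A voiceless palatal stop is [c], so the surface segment is [c].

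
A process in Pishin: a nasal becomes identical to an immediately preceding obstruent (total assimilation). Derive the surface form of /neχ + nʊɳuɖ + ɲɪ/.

[neχχʊɳuɖɖɪ]

/n/ is the segment targeted by the rule; it sits immediately after /χ/, so it assimilates completely and surfaces as [χ].
At the second juncture, /ɲ/ likewise becomes [ɖ] adjacent to /ɖ/.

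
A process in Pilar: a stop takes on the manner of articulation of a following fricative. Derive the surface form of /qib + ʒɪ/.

[qiβʒɪ]

/b/ is a voiced bilabial stop. The following trigger /ʒ/ is a fricative, so /b/ must become a fricative as well.
The voiced bilabial fricative is [β], so /b/ → [β].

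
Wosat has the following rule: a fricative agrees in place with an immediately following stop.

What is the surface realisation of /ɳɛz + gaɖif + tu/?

[ɳɛɣgaɖistu]

The rule targets /z/ (voiced alveolar fricative), which sits before the trigger /g/ (velar).
Changing only its place to velar gives [ɣ] — the voiced velar fricative.
At the second juncture, /f/ likewise becomes [s] adjacent to /t/.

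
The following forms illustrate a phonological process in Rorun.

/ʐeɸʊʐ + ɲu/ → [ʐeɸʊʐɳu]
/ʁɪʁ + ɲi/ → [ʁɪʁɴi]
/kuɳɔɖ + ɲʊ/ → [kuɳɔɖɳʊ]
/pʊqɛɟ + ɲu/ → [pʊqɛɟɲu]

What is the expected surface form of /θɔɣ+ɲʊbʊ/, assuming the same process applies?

[θɔɣŋʊbʊ]

The data show progressive place assimilation: /ɲ/ → [ɳ] after /ʐ/; /ɲ/ → [ɴ] after /ʁ/; /ɲ/ → [ɳ] after /ɖ/. In each pair only place changes, matching the preceding consonant, while manner and voice stay constant.
No alternation appears in [pʊqɛɟɲu]: there the adjacent consonants already agree in place (/ɲ/ and /ɟ/ are both palatal), so this form is consistent with the same rule.
/ɲ/ is a voiced palatal nasal. The preceding trigger /ɣ/ is velar, so /ɲ/ must become velar as well.
Changing only its place to velar gives [ŋ] — the voiced velar nasal.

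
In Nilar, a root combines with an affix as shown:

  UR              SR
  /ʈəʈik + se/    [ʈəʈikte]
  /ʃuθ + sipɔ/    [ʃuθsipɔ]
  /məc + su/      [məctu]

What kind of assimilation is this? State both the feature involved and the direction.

progressive manner assimilation

Underlying /s/ is realised as [t] next to /k/; /k/ itself does not change.
The change fricative → stop matches the manner of the preceding /k/, identifying this as manner assimilation.
Place and voice are unchanged, so the assimilation is partial, not total.
The same holds elsewhere in the data: /s/ → [t] after /c/ (fricative → stop, matching a stop) — only manner changes, and always toward the preceding segment.
No alternation appears in [ʃuθsipɔ]: there the adjacent consonants already agree in manner (/s/ and /θ/ are both fricatives), so this form is consistent with the same rule.
The trigger is the preceding segment, so the direction is progressive (perseverative).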